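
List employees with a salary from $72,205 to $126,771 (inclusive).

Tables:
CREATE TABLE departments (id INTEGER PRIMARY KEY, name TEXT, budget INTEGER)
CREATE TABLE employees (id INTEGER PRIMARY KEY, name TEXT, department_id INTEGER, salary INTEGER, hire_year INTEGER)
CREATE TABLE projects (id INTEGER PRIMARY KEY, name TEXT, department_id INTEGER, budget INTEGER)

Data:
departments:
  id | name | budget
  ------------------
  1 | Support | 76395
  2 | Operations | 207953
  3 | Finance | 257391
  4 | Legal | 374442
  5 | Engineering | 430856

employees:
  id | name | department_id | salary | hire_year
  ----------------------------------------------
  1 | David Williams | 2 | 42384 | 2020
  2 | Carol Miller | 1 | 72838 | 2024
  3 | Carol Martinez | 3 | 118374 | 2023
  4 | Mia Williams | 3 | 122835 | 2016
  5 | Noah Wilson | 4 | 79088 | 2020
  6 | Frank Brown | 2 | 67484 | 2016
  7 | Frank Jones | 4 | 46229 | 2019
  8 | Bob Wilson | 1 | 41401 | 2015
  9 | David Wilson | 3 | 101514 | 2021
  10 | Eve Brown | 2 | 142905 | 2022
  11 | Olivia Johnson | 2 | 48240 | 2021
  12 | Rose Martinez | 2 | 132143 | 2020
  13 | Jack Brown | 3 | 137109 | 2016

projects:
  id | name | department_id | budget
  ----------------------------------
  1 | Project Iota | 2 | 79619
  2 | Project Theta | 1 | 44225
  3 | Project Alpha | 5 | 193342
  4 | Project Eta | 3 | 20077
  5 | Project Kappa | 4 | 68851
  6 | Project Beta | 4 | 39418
SELECT name, salary FROM employees WHERE salary BETWEEN 72205 AND 126771

Execution result:
name | salary
Carol Miller | 72838
Carol Martinez | 118374
Mia Williams | 122835
Noah Wilson | 79088
David Wilson | 101514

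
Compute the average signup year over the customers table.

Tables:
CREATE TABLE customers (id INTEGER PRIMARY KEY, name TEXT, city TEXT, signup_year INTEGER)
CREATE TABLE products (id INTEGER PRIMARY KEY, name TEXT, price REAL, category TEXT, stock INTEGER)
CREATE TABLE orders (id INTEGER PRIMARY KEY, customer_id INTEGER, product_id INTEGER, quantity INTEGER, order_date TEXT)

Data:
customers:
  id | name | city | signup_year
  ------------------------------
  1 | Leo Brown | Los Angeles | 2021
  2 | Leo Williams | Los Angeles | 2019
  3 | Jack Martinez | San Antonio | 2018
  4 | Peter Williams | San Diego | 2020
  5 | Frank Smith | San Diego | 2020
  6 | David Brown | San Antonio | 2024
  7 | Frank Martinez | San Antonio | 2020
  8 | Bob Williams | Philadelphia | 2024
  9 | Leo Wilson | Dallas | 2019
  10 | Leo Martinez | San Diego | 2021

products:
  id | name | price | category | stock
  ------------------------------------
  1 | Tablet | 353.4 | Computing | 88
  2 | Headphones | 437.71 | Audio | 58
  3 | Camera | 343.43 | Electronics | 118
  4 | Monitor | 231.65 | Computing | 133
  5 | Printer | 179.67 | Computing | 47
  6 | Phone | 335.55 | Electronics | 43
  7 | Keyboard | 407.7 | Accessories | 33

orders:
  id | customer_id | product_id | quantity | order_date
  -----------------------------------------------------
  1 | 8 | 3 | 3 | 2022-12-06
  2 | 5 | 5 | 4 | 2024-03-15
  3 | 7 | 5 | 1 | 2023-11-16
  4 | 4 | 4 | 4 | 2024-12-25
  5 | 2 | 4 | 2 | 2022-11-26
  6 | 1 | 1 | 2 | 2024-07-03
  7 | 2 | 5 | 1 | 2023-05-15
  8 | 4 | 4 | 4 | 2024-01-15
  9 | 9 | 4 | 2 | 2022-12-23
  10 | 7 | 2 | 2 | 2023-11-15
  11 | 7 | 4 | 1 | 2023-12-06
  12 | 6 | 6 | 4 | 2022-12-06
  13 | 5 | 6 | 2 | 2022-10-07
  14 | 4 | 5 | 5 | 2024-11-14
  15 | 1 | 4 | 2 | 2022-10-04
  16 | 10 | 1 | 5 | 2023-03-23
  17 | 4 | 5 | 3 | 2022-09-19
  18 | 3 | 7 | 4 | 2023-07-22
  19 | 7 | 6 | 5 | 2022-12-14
SELECT AVG(signup_year) FROM customers

Execution result:
2020.60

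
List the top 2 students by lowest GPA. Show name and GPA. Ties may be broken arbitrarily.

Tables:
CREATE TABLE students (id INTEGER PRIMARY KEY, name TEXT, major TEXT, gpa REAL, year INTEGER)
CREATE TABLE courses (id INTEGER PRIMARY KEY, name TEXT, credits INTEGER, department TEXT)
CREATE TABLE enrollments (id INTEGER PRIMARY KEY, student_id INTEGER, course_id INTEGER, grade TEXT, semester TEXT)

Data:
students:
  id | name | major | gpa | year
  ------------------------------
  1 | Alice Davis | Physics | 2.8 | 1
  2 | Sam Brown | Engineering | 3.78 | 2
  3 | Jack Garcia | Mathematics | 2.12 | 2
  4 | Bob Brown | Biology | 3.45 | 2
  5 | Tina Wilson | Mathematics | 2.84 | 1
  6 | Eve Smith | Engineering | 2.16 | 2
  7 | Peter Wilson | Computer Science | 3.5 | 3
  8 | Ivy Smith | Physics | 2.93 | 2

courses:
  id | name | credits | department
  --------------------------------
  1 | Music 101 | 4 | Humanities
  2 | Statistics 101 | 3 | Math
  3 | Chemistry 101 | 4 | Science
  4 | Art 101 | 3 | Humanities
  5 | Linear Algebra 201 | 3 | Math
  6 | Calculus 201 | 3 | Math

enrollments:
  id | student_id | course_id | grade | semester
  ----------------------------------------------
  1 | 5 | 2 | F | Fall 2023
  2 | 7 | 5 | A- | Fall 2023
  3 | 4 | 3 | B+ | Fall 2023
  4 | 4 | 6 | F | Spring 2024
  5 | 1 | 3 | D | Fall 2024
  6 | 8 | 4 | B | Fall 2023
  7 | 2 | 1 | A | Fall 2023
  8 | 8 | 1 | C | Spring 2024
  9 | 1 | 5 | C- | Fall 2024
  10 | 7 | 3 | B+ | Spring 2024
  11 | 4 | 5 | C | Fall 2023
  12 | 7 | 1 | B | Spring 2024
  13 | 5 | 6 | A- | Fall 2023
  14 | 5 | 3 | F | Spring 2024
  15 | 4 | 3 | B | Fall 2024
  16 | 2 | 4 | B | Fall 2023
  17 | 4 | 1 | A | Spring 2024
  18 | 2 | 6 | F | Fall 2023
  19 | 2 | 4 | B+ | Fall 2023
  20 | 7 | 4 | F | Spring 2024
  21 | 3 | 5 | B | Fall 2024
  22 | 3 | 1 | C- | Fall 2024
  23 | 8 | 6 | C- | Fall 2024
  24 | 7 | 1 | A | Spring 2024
SELECT name, gpa FROM students ORDER BY gpa ASC LIMIT 2

Execution result:
name | gpa
Jack Garcia | 2.12
Eve Smith | 2.16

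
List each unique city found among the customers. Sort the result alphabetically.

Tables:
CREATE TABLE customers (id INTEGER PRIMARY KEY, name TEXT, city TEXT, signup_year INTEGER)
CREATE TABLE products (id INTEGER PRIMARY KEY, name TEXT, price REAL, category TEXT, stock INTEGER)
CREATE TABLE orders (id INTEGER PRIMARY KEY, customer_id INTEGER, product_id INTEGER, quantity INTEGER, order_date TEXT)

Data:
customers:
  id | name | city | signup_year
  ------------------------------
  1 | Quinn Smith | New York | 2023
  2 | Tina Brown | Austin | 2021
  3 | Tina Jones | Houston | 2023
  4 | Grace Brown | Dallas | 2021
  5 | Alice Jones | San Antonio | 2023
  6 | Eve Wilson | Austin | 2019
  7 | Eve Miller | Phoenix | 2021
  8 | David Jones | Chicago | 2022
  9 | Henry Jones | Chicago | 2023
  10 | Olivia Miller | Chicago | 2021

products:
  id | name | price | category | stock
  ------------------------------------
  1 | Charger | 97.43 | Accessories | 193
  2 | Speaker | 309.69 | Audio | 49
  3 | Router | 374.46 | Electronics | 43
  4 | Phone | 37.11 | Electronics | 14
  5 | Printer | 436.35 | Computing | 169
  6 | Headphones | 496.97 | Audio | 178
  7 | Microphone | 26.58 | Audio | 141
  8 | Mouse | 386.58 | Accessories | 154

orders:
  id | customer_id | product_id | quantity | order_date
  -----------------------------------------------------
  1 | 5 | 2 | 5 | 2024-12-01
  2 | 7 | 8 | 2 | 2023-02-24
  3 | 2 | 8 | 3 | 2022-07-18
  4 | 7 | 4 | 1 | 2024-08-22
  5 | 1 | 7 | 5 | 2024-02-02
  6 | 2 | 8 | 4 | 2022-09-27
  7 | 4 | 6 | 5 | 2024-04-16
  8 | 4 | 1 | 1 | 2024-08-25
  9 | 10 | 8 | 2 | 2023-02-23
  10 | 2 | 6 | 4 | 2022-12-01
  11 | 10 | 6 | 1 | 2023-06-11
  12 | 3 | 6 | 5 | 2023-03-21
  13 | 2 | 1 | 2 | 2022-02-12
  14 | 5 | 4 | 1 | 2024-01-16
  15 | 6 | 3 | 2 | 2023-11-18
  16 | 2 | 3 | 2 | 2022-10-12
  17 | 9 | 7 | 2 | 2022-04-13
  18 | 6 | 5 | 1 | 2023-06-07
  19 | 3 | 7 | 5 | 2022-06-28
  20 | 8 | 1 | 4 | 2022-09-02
SELECT DISTINCT city FROM customers ORDER BY city

Execution result:
city
Austin
Chicago
Dallas
Houston
New York
Phoenix
San Antonio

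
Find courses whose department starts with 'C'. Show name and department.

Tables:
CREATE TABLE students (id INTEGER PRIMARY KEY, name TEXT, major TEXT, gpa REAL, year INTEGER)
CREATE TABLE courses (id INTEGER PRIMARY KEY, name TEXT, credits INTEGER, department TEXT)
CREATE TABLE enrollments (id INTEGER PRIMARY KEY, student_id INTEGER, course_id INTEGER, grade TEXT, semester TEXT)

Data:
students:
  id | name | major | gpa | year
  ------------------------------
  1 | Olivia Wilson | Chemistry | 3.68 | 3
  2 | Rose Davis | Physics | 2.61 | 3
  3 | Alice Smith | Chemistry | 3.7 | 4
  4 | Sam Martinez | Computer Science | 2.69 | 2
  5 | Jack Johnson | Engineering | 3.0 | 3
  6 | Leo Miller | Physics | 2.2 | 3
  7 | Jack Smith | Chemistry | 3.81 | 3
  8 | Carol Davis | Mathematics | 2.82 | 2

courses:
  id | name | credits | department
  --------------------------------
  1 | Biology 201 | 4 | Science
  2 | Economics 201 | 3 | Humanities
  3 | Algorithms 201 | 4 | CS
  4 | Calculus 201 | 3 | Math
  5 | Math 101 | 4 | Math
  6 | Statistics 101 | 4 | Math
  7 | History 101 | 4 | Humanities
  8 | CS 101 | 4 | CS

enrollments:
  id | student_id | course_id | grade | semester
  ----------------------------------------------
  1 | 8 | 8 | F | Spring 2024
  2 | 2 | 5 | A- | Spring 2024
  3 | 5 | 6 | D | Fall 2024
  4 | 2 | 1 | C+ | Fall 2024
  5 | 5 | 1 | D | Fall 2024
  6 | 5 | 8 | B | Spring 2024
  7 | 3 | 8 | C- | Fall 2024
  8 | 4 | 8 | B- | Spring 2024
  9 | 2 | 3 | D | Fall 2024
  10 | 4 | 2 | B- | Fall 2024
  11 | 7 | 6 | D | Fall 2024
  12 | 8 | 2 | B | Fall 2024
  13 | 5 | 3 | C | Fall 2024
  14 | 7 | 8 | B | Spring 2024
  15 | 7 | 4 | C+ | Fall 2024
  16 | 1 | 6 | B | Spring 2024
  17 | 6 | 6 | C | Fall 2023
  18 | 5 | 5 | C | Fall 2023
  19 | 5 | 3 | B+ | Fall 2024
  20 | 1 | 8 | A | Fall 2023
SELECT name, department FROM courses WHERE department LIKE 'C%'

Execution result:
name | department
Algorithms 201 | CS
CS 101 | CS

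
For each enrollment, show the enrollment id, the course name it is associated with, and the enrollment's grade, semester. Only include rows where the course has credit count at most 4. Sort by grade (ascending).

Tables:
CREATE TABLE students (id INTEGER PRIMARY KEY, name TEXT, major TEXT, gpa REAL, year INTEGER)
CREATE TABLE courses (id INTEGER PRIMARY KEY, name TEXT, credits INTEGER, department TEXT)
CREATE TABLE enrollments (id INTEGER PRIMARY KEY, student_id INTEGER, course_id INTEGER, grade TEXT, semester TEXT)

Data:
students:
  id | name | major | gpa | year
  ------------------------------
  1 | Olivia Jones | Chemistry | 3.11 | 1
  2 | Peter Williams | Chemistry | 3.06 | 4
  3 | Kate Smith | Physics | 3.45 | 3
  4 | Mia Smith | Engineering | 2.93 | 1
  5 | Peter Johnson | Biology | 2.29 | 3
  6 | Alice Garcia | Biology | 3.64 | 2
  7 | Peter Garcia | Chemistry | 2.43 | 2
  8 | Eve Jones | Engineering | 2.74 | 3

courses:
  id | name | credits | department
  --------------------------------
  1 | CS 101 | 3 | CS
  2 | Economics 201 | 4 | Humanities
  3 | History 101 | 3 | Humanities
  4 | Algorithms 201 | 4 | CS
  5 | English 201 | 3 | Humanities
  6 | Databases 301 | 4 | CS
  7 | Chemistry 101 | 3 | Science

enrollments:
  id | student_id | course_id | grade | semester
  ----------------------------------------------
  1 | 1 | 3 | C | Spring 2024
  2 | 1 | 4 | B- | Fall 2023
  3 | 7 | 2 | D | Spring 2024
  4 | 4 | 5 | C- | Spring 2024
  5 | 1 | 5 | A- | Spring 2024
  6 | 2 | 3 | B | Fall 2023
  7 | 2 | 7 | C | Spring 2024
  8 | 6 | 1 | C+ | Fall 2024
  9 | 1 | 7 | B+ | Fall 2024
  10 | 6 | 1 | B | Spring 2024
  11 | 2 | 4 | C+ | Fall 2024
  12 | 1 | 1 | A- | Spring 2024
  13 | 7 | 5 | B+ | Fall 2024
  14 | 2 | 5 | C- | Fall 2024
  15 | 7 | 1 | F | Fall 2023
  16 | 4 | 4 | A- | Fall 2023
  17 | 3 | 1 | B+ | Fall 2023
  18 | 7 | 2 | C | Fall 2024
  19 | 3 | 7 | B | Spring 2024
SELECT c.id, p.name AS course, c.grade, c.semester FROM enrollments c JOIN courses p ON c.course_id = p.id WHERE p.credits <= 4 ORDER BY c.grade ASC

Execution result:
id | course | grade | semester
5 | English 201 | A- | Spring 2024
12 | CS 101 | A- | Spring 2024
16 | Algorithms 201 | A- | Fall 2023
6 | History 101 | B | Fall 2023
10 | CS 101 | B | Spring 2024
19 | Chemistry 101 | B | Spring 2024
9 | Chemistry 101 | B+ | Fall 2024
13 | English 201 | B+ | Fall 2024
17 | CS 101 | B+ | Fall 2023
2 | Algorithms 201 | B- | Fall 2023
1 | History 101 | C | Spring 2024
7 | Chemistry 101 | C | Spring 2024
18 | Economics 201 | C | Fall 2024
8 | CS 101 | C+ | Fall 2024
11 | Algorithms 201 | C+ | Fall 2024
4 | English 201 | C- | Spring 2024
14 | English 201 | C- | Fall 2024
3 | Economics 201 | D | Spring 2024
15 | CS 101 | F | Fall 2023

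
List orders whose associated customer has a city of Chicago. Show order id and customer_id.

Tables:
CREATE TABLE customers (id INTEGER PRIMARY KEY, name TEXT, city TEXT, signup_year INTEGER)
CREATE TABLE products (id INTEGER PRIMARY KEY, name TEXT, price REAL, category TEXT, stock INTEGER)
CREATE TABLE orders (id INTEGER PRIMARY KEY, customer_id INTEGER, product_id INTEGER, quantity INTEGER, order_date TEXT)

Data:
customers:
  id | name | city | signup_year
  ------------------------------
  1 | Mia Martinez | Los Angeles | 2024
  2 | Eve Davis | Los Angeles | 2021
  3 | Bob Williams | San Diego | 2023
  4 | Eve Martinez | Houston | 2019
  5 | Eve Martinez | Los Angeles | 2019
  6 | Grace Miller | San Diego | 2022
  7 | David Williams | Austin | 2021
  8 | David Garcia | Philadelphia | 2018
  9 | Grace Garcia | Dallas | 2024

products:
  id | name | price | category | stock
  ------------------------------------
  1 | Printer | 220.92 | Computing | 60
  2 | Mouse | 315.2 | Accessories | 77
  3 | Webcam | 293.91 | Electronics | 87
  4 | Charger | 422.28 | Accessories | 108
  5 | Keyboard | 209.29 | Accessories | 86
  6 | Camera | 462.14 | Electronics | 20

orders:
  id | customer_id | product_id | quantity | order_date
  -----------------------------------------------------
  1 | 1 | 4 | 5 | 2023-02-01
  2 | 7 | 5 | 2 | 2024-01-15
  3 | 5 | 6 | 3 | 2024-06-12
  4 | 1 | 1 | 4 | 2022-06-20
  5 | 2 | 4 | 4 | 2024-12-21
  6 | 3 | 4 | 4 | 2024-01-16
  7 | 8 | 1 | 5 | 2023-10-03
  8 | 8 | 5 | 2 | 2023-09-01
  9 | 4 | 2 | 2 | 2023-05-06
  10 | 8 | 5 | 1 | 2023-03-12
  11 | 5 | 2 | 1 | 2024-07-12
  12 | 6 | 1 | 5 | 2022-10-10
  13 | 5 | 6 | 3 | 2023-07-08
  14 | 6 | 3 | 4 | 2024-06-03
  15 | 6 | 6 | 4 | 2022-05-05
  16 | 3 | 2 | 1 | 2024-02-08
SELECT id, customer_id FROM orders WHERE customer_id IN (SELECT id FROM customers WHERE city = 'Chicago')

Execution result:
(no rows)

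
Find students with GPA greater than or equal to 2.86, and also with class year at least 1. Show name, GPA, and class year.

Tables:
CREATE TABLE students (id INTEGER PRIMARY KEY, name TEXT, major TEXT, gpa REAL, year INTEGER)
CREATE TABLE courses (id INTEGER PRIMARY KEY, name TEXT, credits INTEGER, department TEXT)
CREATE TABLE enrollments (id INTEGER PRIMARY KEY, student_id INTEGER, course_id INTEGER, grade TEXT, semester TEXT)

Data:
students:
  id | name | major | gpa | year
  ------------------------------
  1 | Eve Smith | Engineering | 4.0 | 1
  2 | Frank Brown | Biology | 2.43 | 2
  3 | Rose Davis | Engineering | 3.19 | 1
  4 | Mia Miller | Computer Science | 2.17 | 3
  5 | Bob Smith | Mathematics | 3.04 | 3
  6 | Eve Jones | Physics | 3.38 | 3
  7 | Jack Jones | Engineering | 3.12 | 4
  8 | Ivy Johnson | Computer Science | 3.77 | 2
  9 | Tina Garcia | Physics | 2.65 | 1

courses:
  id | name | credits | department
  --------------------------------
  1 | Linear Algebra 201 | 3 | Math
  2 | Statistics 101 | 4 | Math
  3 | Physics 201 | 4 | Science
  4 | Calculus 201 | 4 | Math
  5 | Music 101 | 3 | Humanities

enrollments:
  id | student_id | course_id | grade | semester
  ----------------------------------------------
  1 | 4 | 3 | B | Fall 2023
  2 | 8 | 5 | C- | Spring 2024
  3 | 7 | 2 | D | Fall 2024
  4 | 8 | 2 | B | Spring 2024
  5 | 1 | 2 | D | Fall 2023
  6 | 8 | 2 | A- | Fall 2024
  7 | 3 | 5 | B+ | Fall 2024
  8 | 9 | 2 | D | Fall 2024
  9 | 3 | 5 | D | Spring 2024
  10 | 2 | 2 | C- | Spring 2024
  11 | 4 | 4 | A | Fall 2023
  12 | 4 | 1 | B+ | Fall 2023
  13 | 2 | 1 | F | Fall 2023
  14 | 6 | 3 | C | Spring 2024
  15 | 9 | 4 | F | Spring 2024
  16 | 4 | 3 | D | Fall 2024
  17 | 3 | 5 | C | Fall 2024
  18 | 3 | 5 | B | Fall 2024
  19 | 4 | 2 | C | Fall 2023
SELECT name, gpa, year FROM students WHERE gpa >= 2.86 AND year >= 1

Execution result:
name | gpa | year
Eve Smith | 4.00 | 1
Rose Davis | 3.19 | 1
Bob Smith | 3.04 | 3
Eve Jones | 3.38 | 3
Jack Jones | 3.12 | 4
Ivy Johnson | 3.77 | 2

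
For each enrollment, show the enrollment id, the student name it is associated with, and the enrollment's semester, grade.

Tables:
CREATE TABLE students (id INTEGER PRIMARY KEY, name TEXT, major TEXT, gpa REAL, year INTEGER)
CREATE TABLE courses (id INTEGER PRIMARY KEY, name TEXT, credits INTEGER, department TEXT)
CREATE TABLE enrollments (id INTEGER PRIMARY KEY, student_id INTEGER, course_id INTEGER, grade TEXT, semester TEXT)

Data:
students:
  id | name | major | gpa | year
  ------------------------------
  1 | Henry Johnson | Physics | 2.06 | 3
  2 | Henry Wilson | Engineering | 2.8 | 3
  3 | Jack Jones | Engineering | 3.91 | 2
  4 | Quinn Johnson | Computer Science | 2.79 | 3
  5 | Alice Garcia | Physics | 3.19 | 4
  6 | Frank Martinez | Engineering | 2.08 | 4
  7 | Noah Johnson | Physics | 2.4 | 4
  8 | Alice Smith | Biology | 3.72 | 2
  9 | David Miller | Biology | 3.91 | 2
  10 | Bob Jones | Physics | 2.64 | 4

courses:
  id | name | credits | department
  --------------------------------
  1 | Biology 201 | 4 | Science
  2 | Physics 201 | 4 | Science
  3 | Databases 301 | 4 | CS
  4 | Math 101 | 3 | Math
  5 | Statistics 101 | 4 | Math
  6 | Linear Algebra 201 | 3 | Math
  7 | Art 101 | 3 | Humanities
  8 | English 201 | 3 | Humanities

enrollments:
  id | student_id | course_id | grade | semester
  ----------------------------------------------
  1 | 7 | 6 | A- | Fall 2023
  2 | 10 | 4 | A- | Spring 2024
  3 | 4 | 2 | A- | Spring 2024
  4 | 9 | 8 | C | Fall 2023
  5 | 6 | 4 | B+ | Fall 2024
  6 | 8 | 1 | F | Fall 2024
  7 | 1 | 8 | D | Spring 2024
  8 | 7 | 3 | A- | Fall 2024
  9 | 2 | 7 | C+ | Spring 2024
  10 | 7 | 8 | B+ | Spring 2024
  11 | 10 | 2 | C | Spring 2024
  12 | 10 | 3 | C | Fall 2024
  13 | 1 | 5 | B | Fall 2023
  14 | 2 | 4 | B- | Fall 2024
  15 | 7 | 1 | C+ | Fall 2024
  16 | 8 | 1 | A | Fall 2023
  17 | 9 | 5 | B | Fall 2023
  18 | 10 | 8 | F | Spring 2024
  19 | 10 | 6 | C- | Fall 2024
SELECT c.id, p.name AS student, c.semester, c.grade FROM enrollments c JOIN students p ON c.student_id = p.id

Execution result:
id | student | semester | grade
1 | Noah Johnson | Fall 2023 | A-
2 | Bob Jones | Spring 2024 | A-
3 | Quinn Johnson | Spring 2024 | A-
4 | David Miller | Fall 2023 | C
5 | Frank Martinez | Fall 2024 | B+
6 | Alice Smith | Fall 2024 | F
7 | Henry Johnson | Spring 2024 | D
8 | Noah Johnson | Fall 2024 | A-
9 | Henry Wilson | Spring 2024 | C+
10 | Noah Johnson | Spring 2024 | B+
11 | Bob Jones | Spring 2024 | C
12 | Bob Jones | Fall 2024 | C
13 | Henry Johnson | Fall 2023 | B
14 | Henry Wilson | Fall 2024 | B-
15 | Noah Johnson | Fall 2024 | C+
16 | Alice Smith | Fall 2023 | A
17 | David Miller | Fall 2023 | B
18 | Bob Jones | Spring 2024 | F
19 | Bob Jones | Fall 2024 | C-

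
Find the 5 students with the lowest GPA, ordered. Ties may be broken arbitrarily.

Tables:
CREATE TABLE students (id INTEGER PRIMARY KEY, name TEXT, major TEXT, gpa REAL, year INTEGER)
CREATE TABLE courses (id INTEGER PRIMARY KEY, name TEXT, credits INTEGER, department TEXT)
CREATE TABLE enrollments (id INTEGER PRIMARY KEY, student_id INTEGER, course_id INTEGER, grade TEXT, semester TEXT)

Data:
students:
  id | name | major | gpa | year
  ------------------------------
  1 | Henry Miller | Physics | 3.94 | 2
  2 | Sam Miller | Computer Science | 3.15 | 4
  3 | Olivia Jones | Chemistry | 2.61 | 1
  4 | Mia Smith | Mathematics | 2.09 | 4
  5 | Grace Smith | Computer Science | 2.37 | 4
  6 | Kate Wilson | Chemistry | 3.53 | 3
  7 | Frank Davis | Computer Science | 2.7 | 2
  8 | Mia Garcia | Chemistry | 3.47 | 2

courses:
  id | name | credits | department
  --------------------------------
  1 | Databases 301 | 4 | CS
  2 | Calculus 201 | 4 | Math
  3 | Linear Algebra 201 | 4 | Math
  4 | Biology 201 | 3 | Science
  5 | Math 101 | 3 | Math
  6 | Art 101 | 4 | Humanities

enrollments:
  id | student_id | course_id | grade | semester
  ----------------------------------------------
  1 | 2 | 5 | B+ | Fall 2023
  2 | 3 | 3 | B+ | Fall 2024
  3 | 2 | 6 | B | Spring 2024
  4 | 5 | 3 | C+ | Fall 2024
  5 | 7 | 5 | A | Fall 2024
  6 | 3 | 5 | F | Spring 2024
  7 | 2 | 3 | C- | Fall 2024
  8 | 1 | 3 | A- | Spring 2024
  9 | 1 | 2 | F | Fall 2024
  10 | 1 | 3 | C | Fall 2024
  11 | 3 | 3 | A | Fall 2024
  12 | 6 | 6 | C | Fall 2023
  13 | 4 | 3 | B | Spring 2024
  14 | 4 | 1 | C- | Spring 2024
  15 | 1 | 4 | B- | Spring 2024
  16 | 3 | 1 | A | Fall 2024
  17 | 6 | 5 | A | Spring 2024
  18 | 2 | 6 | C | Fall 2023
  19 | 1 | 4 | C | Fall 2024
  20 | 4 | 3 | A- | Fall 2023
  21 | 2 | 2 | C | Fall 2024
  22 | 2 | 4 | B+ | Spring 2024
SELECT name, gpa FROM students ORDER BY gpa ASC LIMIT 5

Execution result:
name | gpa
Mia Smith | 2.09
Grace Smith | 2.37
Olivia Jones | 2.61
Frank Davis | 2.70
Sam Miller | 3.15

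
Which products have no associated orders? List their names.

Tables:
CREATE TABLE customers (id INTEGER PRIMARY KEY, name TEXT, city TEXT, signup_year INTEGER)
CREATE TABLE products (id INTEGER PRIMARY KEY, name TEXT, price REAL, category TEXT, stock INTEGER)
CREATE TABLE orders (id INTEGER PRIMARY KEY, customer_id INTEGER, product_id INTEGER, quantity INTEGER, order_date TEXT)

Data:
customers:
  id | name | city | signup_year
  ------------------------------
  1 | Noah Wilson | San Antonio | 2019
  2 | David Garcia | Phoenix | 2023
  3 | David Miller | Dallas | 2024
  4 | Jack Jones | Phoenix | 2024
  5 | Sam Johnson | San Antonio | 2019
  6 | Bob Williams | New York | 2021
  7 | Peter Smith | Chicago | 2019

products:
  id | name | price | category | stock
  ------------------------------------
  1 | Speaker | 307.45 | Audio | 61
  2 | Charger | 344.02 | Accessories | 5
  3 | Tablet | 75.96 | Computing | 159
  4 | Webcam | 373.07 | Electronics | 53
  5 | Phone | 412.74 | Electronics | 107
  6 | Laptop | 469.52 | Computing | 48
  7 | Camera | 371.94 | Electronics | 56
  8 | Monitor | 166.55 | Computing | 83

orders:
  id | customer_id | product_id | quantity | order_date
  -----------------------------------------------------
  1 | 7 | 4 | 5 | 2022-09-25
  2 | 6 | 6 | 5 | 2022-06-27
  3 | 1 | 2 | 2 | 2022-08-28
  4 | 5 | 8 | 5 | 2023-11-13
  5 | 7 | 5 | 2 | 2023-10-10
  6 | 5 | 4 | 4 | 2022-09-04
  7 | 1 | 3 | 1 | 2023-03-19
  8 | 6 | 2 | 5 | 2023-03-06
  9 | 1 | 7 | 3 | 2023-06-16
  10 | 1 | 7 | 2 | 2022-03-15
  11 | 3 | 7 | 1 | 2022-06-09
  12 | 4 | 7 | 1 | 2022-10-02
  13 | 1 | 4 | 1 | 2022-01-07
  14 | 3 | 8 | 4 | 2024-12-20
SELECT p.name FROM products p LEFT JOIN orders c ON c.product_id = p.id WHERE c.id IS NULL

Execution result:
Speaker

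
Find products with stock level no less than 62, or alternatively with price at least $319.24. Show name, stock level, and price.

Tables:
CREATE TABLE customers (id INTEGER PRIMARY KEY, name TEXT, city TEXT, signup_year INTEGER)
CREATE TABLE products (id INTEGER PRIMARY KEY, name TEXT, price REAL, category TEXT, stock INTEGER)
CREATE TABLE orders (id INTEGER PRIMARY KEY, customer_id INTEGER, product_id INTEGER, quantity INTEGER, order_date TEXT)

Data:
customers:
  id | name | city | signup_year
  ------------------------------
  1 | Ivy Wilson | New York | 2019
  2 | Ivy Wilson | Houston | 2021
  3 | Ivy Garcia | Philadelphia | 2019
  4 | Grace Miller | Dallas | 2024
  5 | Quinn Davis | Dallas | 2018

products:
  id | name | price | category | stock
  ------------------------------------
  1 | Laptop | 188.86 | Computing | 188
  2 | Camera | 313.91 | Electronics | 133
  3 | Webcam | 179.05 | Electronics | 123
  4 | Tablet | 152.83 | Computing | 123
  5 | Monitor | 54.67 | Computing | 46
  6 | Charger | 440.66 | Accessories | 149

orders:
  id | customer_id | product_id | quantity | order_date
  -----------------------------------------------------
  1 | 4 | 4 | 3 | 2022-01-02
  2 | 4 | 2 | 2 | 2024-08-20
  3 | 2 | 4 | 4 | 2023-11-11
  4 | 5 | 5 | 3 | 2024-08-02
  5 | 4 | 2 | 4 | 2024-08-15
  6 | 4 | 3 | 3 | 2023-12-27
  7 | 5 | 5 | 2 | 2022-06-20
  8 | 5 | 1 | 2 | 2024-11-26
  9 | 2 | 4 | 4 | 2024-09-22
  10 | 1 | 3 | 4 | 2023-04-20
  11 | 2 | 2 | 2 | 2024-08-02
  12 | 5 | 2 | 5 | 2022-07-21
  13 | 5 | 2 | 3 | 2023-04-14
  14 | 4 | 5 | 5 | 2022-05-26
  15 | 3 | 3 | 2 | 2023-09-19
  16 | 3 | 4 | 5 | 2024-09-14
SELECT name, stock, price FROM products WHERE stock >= 62 OR price >= 319.24

Execution result:
name | stock | price
Laptop | 188 | 188.86
Camera | 133 | 313.91
Webcam | 123 | 179.05
Tablet | 123 | 152.83
Charger | 149 | 440.66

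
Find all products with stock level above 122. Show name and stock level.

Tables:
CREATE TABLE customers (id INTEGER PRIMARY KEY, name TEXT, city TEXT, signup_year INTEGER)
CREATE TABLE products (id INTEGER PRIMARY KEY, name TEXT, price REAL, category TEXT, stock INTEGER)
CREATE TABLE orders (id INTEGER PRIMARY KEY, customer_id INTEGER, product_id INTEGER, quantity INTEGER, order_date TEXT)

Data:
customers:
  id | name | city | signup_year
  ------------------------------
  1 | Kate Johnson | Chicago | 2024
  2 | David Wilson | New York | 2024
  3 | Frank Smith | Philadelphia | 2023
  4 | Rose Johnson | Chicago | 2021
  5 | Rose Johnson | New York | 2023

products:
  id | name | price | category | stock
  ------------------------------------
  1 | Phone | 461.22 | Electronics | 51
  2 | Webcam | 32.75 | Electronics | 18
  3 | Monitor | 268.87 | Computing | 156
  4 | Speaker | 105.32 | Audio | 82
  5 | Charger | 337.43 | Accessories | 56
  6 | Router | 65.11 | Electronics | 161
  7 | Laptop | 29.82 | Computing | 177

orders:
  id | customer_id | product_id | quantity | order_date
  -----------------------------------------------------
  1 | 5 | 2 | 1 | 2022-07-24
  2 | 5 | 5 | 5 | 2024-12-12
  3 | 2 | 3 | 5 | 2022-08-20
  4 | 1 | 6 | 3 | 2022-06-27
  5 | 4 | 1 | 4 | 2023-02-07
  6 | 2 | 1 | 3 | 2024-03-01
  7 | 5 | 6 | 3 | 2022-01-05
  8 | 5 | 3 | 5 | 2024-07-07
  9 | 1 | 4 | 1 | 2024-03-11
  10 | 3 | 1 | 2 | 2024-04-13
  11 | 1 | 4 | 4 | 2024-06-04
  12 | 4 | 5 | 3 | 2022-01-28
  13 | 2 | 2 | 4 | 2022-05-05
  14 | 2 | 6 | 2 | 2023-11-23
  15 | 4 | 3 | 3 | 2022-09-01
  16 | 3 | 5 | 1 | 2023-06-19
SELECT name, stock FROM products WHERE stock > 122

Execution result:
name | stock
Monitor | 156
Router | 161
Laptop | 177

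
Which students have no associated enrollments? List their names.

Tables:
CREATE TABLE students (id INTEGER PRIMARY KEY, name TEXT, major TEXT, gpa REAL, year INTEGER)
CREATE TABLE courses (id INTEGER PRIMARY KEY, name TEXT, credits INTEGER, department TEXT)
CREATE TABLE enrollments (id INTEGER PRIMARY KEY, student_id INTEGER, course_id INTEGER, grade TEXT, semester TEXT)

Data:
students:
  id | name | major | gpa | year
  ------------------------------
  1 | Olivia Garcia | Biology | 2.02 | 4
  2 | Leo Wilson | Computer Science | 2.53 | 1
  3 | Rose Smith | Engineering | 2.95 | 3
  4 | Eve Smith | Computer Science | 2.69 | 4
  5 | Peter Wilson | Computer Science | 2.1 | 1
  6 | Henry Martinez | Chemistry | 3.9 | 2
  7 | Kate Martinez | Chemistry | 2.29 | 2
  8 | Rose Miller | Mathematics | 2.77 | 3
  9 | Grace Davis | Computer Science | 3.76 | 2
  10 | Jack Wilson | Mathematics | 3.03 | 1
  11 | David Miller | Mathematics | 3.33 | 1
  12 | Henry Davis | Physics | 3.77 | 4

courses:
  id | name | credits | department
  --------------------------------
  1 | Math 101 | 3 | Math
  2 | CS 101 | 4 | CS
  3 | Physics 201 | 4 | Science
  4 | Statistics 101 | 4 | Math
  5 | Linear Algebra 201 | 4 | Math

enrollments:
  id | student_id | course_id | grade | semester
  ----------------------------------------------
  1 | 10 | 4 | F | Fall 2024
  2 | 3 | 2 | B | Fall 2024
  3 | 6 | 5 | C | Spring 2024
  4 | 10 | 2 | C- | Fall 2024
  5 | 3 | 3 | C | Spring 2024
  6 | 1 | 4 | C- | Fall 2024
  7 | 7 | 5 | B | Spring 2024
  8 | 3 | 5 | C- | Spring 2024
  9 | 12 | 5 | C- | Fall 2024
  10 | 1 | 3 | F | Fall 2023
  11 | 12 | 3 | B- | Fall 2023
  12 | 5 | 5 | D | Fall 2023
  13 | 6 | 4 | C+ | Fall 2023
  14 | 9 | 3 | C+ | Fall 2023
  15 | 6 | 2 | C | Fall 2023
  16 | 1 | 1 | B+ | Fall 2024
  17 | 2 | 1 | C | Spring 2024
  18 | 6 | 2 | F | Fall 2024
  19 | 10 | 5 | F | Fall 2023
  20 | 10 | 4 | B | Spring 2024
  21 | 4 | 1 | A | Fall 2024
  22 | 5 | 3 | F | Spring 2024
SELECT p.name FROM students p LEFT JOIN enrollments c ON c.student_id = p.id WHERE c.id IS NULL

Execution result:
name
Rose Miller
David Miller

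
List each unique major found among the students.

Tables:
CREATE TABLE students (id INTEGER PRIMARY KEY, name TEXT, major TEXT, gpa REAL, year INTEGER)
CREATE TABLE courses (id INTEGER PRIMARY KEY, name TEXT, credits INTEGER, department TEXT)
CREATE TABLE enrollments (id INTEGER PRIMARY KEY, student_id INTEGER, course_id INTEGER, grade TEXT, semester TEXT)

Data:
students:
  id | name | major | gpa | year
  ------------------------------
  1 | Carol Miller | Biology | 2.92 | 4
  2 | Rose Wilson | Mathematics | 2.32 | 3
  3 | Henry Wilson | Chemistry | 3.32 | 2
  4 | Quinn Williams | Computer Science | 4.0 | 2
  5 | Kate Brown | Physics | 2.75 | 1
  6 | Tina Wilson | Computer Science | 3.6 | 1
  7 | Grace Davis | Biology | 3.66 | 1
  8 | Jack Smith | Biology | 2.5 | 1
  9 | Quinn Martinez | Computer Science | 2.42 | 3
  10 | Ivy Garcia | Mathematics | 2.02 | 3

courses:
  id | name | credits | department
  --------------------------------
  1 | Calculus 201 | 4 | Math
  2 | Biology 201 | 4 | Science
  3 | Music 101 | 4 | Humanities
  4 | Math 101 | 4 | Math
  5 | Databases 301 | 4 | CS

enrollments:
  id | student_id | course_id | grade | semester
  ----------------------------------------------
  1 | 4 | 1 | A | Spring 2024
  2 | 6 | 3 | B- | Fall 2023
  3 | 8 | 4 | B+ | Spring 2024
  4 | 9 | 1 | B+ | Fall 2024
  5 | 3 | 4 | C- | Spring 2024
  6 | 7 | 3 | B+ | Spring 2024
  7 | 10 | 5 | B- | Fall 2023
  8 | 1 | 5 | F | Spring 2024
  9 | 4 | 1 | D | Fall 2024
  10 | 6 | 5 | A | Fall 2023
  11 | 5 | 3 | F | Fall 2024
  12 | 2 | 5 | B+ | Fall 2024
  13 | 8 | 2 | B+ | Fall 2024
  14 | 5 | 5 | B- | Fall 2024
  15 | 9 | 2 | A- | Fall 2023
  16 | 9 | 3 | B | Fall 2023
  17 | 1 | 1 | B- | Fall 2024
SELECT DISTINCT major FROM students

Execution result:
major
Biology
Mathematics
Chemistry
Computer Science
Physics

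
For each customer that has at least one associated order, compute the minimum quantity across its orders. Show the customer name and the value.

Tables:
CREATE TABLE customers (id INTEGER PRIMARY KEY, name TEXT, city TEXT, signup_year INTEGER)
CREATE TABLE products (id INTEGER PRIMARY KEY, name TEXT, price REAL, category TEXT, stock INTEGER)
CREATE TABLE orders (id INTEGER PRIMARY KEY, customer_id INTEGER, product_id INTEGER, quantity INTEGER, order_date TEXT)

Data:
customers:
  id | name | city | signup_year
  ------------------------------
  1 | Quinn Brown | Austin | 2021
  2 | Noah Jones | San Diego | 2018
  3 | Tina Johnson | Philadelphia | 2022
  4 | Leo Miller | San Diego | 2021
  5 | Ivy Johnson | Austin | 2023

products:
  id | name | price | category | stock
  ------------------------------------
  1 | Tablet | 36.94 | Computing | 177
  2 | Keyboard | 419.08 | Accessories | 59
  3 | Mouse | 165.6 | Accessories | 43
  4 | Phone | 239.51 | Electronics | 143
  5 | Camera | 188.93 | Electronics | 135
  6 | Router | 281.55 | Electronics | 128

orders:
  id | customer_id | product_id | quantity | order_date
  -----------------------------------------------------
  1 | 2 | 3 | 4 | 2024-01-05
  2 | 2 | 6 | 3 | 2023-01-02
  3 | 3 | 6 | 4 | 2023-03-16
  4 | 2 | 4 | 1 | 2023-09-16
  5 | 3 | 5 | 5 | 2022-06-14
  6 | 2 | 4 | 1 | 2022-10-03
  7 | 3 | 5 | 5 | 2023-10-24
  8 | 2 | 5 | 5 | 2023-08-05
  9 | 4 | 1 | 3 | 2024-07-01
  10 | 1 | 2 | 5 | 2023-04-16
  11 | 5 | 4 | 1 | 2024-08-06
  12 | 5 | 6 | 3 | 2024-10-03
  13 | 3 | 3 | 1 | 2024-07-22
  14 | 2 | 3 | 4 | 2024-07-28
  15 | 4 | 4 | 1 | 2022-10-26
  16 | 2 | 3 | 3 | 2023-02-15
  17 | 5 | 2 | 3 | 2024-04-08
SELECT p.name, MIN(c.quantity) AS min_quantity FROM orders c JOIN customers p ON c.customer_id = p.id GROUP BY p.id, p.name

Execution result:
name | min_quantity
Quinn Brown | 5
Noah Jones | 1
Tina Johnson | 1
Leo Miller | 1
Ivy Johnson | 1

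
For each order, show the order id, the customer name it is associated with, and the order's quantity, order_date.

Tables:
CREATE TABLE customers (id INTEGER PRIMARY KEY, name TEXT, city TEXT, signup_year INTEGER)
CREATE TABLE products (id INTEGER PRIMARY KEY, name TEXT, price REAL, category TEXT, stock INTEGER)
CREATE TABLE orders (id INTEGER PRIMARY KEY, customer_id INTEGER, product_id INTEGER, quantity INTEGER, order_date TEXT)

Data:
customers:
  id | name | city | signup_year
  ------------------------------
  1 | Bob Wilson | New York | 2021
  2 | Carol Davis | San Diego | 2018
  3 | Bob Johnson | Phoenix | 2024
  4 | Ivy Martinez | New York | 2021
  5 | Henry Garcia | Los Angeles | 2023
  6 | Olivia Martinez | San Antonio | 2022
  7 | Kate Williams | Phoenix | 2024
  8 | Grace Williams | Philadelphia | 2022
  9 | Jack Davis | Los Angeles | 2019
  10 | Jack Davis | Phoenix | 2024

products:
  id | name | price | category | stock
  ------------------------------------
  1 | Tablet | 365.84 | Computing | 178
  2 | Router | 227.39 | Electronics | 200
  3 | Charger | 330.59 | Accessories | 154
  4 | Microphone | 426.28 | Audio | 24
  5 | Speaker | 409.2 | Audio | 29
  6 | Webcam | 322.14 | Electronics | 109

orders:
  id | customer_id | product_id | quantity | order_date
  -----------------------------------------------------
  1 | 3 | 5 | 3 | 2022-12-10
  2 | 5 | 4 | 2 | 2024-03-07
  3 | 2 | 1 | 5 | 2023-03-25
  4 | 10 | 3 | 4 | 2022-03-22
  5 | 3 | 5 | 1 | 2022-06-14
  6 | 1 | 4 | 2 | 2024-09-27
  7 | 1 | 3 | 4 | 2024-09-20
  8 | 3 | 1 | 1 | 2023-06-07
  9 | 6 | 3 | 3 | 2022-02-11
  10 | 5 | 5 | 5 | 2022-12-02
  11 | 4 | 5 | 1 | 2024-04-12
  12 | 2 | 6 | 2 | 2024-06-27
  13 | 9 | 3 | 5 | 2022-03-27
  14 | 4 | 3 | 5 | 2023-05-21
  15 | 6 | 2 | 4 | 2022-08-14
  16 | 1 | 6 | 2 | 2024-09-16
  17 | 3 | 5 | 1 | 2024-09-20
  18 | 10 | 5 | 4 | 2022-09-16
SELECT c.id, p.name AS customer, c.quantity, c.order_date FROM orders c JOIN customers p ON c.customer_id = p.id

Execution result:
id | customer | quantity | order_date
1 | Bob Johnson | 3 | 2022-12-10
2 | Henry Garcia | 2 | 2024-03-07
3 | Carol Davis | 5 | 2023-03-25
4 | Jack Davis | 4 | 2022-03-22
5 | Bob Johnson | 1 | 2022-06-14
6 | Bob Wilson | 2 | 2024-09-27
7 | Bob Wilson | 4 | 2024-09-20
8 | Bob Johnson | 1 | 2023-06-07
9 | Olivia Martinez | 3 | 2022-02-11
10 | Henry Garcia | 5 | 2022-12-02
11 | Ivy Martinez | 1 | 2024-04-12
12 | Carol Davis | 2 | 2024-06-27
13 | Jack Davis | 5 | 2022-03-27
14 | Ivy Martinez | 5 | 2023-05-21
15 | Olivia Martinez | 4 | 2022-08-14
16 | Bob Wilson | 2 | 2024-09-16
17 | Bob Johnson | 1 | 2024-09-20
18 | Jack Davis | 4 | 2022-09-16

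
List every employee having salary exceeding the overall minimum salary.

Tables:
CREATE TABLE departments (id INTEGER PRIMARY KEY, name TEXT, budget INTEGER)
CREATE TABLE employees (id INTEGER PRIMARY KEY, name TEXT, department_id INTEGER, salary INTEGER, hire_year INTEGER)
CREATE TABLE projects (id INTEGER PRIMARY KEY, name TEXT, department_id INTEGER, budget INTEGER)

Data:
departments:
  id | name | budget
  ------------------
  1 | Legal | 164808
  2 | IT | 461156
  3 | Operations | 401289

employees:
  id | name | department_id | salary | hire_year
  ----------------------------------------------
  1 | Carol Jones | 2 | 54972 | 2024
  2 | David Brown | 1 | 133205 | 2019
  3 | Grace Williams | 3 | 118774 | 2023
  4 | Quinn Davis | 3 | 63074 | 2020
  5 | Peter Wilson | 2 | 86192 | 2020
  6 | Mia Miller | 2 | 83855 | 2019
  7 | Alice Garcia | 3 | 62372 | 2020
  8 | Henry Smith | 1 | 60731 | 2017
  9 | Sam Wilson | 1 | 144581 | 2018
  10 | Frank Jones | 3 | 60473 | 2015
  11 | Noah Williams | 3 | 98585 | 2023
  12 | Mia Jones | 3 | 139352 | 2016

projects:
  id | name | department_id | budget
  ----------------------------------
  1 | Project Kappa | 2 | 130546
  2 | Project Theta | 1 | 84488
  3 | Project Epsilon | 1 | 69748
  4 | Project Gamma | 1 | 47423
SELECT name, salary FROM employees WHERE salary > (SELECT MIN(salary) FROM employees)

Execution result:
name | salary
David Brown | 133205
Grace Williams | 118774
Quinn Davis | 63074
Peter Wilson | 86192
Mia Miller | 83855
Alice Garcia | 62372
Henry Smith | 60731
Sam Wilson | 144581
Frank Jones | 60473
Noah Williams | 98585
Mia Jones | 139352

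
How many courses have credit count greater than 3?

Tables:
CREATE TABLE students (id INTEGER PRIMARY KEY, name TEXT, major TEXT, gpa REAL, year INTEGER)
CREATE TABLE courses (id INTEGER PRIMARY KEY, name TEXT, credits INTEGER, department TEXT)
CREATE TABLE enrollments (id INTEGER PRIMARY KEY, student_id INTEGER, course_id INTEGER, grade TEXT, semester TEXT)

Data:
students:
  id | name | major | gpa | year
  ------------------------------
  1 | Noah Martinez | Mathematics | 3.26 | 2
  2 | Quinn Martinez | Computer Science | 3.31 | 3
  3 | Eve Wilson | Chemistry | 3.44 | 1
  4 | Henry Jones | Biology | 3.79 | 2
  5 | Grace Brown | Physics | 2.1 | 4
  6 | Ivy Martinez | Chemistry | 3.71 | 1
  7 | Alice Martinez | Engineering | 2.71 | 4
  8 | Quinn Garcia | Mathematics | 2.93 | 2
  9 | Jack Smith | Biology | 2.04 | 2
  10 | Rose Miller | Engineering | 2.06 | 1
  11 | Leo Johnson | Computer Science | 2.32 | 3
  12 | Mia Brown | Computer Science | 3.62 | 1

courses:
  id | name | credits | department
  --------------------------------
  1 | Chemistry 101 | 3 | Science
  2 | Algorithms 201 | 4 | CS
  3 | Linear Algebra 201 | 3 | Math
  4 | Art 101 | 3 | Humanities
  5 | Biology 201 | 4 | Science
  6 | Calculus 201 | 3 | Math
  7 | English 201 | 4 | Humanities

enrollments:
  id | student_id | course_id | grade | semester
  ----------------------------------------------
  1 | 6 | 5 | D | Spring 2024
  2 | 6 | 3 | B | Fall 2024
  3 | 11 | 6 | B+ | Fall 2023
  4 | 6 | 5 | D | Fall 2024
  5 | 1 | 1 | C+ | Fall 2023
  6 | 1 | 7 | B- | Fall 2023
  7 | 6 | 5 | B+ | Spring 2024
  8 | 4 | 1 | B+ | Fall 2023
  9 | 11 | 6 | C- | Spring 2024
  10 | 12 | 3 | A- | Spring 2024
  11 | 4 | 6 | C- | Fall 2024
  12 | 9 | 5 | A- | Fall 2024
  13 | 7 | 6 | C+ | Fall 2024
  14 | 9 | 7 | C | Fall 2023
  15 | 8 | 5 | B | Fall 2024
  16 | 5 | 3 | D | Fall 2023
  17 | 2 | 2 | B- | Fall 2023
SELECT COUNT(*) FROM courses WHERE credits > 3

Execution result:
3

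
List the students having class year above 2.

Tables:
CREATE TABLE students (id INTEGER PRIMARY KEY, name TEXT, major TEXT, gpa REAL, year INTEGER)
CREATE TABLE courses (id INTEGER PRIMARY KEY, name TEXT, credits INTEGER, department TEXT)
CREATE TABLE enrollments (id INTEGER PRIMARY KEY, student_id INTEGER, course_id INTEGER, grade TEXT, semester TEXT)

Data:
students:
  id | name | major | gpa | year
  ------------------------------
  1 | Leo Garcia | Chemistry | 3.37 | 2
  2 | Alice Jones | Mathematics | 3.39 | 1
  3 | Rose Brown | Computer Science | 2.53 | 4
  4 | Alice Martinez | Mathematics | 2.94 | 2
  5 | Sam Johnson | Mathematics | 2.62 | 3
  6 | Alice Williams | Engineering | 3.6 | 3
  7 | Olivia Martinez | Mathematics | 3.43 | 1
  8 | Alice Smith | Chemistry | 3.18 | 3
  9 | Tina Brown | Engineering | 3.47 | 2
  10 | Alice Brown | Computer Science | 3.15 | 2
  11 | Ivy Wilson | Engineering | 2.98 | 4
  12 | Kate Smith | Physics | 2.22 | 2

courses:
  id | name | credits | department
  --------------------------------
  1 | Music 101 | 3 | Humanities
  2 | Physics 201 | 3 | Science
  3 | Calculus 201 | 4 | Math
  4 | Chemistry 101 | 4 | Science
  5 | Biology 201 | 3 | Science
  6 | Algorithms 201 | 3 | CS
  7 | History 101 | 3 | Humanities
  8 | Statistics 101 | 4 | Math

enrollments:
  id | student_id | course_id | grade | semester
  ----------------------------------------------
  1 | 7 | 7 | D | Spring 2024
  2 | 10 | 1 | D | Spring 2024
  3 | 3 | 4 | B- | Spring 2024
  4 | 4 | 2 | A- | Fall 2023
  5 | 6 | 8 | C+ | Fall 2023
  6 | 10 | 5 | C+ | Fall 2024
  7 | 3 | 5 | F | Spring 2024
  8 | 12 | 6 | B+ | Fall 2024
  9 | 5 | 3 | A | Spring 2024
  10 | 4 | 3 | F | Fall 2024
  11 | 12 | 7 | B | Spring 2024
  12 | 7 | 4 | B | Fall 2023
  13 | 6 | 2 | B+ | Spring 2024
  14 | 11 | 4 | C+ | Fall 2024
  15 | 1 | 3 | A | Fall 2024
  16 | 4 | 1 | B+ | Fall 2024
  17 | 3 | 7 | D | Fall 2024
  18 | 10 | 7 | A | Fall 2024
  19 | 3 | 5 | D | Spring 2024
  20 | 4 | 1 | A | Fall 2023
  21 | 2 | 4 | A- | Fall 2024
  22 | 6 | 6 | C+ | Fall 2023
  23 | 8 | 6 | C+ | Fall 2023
SELECT name, year FROM students WHERE year > 2

Execution result:
name | year
Rose Brown | 4
Sam Johnson | 3
Alice Williams | 3
Alice Smith | 3
Ivy Wilson | 4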